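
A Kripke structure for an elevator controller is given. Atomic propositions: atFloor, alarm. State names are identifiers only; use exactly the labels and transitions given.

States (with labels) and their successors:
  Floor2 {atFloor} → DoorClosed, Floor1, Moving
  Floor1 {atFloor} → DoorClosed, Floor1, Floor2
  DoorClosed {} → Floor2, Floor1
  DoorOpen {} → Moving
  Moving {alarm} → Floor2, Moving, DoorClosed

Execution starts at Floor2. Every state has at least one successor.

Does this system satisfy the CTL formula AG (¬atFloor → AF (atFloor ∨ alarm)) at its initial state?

States satisfying ¬atFloor → AF (atFloor ∨ alarm): {Floor2, Floor1, DoorClosed, DoorOpen, Moving}.
States satisfying AG (¬atFloor → AF (atFloor ∨ alarm)): {Floor2, Floor1, DoorClosed, DoorOpen, Moving}.
Every state reachable from Floor2 satisfies ¬atFloor → AF (atFloor ∨ alarm).
Floor2 ∈ Sat(AG (¬atFloor → AF (atFloor ∨ alarm))).

Satisfied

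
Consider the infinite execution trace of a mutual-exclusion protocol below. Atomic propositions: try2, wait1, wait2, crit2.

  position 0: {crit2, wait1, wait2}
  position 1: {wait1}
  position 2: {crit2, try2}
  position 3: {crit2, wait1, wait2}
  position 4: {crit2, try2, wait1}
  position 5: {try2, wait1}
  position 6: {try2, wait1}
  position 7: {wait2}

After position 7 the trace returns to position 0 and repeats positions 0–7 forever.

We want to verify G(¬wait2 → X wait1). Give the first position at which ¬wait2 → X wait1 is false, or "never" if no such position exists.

1

Check ¬wait2 → X wait1 at each position in order: 0 ✓.
At position 1 the labels are {wait1} and the next position 2 has {crit2, try2}, so ¬wait2 → X wait1 is false there. This is the first violation.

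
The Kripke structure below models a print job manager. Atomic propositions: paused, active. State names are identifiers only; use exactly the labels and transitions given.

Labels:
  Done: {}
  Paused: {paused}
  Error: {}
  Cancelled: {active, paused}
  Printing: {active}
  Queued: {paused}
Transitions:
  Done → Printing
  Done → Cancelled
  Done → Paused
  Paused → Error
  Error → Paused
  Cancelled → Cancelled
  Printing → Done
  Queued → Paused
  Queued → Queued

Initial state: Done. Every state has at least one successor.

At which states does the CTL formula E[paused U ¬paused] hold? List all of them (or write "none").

{Done, Paused, Error, Printing, Queued}

States satisfying paused: {Paused, Cancelled, Queued}.
States satisfying ¬paused: {Done, Error, Printing}.
States satisfying E[paused U ¬paused]: {Done, Paused, Error, Printing, Queued}.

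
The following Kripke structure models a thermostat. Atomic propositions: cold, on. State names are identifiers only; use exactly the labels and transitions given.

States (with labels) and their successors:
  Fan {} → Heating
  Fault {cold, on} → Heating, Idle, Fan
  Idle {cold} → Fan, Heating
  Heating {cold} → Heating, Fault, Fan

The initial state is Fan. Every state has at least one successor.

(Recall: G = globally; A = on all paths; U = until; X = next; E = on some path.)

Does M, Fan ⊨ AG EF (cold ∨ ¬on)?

States satisfying EF (cold ∨ ¬on): {Fan, Fault, Idle, Heating}.
States satisfying AG EF (cold ∨ ¬on): {Fan, Fault, Idle, Heating}.
Every state reachable from Fan satisfies EF (cold ∨ ¬on).
Fan ∈ Sat(AG EF (cold ∨ ¬on)).

Yes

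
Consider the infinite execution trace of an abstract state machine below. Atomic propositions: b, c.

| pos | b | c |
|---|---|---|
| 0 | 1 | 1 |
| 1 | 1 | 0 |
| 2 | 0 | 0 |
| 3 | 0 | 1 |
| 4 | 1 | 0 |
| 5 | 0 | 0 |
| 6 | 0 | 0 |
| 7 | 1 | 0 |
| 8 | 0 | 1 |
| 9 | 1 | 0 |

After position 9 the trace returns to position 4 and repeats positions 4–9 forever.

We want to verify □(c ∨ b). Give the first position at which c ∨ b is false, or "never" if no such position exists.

Check c ∨ b at each position in order: 0 ✓, 1 ✓.
At position 2 the labels are {}, so c ∨ b is false there. This is the first violation.

2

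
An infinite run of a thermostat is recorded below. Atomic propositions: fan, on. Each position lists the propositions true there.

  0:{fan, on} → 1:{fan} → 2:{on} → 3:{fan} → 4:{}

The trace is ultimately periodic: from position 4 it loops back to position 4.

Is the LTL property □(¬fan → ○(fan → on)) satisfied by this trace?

¬fan → ○(fan → on) must hold at every position from 0 onward. It fails at position 2, so □(¬fan → ○(fan → on)) is false.
Positions where ¬fan holds: 2, 4.
Check ○(fan → on) at each: 2→fails, 4→ok.

Does not hold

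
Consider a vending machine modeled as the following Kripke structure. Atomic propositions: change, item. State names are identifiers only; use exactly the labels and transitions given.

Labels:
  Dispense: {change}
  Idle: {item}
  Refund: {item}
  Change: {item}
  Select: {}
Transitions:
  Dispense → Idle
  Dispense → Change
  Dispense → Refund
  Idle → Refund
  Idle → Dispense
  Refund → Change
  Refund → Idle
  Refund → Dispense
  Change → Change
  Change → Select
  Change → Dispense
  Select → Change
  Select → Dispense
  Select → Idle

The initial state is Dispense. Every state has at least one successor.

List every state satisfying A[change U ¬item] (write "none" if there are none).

{Dispense, Select}

States satisfying change: {Dispense}.
States satisfying ¬item: {Dispense, Select}.
States satisfying A[change U ¬item]: {Dispense, Select}.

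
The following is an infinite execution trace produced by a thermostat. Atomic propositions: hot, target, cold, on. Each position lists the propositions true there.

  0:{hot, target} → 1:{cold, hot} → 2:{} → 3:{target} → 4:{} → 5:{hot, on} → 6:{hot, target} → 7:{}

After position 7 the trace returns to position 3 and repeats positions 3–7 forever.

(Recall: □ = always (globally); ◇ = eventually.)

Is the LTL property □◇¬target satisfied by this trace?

Satisfied

◇¬target holds at every position 0..7, and those are all positions ever visited, so □◇¬target holds.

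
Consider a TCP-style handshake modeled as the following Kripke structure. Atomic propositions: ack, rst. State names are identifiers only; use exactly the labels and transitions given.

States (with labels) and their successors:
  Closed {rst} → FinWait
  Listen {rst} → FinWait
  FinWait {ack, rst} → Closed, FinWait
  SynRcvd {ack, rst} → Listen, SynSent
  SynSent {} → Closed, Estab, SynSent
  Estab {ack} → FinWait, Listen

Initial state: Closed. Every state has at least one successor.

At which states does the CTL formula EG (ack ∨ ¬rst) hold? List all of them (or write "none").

States satisfying ack ∨ ¬rst: {FinWait, SynRcvd, SynSent, Estab}.
States satisfying EG (ack ∨ ¬rst): {FinWait, SynRcvd, SynSent, Estab}.

{FinWait, SynRcvd, SynSent, Estab}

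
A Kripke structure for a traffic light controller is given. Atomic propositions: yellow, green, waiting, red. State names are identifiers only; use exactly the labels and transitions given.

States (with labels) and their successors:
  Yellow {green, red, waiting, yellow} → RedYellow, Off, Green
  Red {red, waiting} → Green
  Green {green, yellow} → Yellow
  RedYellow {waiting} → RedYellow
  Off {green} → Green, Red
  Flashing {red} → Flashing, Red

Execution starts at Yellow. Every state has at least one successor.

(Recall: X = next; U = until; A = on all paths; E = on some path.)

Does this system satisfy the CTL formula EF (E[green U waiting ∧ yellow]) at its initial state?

Yes

States satisfying E[green U waiting ∧ yellow]: {Yellow, Green, Off}.
States satisfying EF (E[green U waiting ∧ yellow]): {Yellow, Red, Green, Off, Flashing}.
Some path from Yellow reaches a state where E[green U waiting ∧ yellow] holds.
Yellow ∈ Sat(EF (E[green U waiting ∧ yellow])).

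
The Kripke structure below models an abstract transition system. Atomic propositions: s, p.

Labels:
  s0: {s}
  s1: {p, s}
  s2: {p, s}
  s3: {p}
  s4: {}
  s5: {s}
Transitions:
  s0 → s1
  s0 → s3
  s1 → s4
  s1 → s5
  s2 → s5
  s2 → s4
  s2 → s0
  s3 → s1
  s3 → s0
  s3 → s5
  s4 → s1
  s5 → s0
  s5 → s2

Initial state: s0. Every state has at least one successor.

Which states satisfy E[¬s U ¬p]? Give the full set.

States satisfying ¬s: {s3, s4}.
States satisfying ¬p: {s0, s4, s5}.
States satisfying E[¬s U ¬p]: {s0, s3, s4, s5}.

{s0, s3, s4, s5}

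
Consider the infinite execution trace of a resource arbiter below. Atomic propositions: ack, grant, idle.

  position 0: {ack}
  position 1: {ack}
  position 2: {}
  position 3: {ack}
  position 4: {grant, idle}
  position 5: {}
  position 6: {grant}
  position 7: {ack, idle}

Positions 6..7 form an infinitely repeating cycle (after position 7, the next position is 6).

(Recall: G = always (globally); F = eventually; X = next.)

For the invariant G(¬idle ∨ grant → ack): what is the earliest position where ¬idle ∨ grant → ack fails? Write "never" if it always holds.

Check ¬idle ∨ grant → ack at each position in order: 0 ✓, 1 ✓.
At position 2 the labels are {}, so ¬idle ∨ grant → ack is false there. This is the first violation.

2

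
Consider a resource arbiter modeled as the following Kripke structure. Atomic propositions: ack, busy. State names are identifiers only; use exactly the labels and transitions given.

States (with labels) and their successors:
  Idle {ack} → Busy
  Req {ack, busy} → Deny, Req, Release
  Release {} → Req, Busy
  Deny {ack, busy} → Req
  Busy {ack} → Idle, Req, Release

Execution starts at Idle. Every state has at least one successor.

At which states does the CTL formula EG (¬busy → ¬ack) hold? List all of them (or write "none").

States satisfying ¬busy → ¬ack: {Req, Release, Deny}.
States satisfying EG (¬busy → ¬ack): {Req, Release, Deny}.

{Req, Release, Deny}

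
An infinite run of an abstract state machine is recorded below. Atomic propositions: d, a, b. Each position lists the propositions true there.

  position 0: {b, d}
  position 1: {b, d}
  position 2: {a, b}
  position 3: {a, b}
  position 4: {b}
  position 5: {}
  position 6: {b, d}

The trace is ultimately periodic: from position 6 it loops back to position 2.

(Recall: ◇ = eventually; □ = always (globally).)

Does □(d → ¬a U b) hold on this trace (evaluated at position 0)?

d → ¬a U b holds at every position 0..6, and those are all positions ever visited, so □(d → ¬a U b) holds.
Positions where d holds: 0, 1, 6.
Check ¬a U b at each: 0→ok, 1→ok, 6→ok.

Satisfied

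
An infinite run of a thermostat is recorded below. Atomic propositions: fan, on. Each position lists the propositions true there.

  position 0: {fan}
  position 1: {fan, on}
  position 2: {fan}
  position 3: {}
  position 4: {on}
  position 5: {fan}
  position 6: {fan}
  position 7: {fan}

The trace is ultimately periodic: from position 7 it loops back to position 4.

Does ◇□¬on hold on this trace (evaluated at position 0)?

Does not hold

□¬on is false at every position 0..7, so it never becomes true and ◇□¬on fails.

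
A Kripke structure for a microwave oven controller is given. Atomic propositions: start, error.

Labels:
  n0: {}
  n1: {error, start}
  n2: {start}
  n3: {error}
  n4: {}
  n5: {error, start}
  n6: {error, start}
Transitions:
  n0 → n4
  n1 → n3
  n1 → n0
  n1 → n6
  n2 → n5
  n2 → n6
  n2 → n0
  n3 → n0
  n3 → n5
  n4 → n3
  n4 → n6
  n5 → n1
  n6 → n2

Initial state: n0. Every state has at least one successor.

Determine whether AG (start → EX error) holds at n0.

States satisfying start → EX error: {n0, n1, n2, n3, n4, n5}.
States satisfying AG (start → EX error): ∅.
n6 is reachable from n0 and violates start → EX error, so AG fails at n0.
n0 ∉ Sat(AG (start → EX error)).

No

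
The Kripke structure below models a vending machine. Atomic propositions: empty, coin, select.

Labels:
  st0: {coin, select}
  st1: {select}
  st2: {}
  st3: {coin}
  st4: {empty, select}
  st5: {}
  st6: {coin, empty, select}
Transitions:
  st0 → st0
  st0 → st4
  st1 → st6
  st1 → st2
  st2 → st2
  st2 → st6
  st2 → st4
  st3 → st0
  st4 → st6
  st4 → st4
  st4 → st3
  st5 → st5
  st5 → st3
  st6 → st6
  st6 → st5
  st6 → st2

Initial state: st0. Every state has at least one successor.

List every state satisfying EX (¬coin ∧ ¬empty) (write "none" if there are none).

States satisfying ¬coin ∧ ¬empty: {st1, st2, st5}.
States satisfying EX (¬coin ∧ ¬empty): {st1, st2, st5, st6}.

{st1, st2, st5, st6}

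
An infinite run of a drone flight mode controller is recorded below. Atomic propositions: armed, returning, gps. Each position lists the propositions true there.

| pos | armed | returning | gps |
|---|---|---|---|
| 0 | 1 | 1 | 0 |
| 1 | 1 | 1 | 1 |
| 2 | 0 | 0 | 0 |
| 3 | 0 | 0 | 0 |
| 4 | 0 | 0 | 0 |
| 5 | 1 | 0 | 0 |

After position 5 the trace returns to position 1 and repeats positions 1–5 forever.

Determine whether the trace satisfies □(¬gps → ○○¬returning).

¬gps → ○○¬returning must hold at every position from 0 onward. It fails at position 4, so □(¬gps → ○○¬returning) is false.
Positions where ¬gps holds: 0, 2, 3, 4, 5.
Check ○○¬returning at each: 0→ok, 2→ok, 3→ok, 4→fails, 5→ok.

Violated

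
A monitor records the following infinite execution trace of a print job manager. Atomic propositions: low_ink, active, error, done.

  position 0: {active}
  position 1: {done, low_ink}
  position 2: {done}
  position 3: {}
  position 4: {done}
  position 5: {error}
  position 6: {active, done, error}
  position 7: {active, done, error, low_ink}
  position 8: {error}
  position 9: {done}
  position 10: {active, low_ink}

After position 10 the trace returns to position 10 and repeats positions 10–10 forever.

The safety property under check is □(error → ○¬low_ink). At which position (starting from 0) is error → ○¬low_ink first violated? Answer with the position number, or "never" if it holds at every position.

6

Check error → ○¬low_ink at each position in order: 0 ✓, 1 ✓, 2 ✓, 3 ✓, 4 ✓, 5 ✓.
At position 6 the labels are {active, done, error} and the next position 7 has {active, done, error, low_ink}, so error → ○¬low_ink is false there. This is the first violation.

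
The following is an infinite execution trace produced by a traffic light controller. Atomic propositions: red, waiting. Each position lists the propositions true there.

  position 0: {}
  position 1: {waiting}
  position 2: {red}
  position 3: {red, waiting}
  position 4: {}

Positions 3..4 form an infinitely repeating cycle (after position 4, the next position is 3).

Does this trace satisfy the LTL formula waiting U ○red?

Walking from position 0: at position 0, ○red has not yet held and waiting fails, so waiting U ○red is false.

Violated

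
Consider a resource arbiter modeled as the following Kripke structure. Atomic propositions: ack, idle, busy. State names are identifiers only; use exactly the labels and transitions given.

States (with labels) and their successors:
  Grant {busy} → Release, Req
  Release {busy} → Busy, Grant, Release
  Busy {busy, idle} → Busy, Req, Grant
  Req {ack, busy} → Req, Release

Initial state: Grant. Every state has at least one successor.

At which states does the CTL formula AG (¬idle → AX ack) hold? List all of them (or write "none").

none

States satisfying ¬idle → AX ack: {Busy}.
States satisfying AG (¬idle → AX ack): ∅.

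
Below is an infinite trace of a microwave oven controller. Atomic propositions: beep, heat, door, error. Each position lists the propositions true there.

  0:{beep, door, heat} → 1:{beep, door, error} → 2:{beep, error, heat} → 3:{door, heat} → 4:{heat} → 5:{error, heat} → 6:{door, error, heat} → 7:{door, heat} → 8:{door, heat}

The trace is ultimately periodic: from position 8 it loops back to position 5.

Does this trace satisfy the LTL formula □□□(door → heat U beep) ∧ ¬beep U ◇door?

□□(door → heat U beep) must hold at every position from 0 onward. It fails at position 0, so □□□(door → heat U beep) is false.
Walking from position 0: ◇door first holds at position 0, and ¬beep holds at every earlier position along the way, so ¬beep U ◇door holds.
At position 0: □□□(door → heat U beep) is false; ¬beep U ◇door is true; so □□□(door → heat U beep) ∧ ¬beep U ◇door is false.

Violated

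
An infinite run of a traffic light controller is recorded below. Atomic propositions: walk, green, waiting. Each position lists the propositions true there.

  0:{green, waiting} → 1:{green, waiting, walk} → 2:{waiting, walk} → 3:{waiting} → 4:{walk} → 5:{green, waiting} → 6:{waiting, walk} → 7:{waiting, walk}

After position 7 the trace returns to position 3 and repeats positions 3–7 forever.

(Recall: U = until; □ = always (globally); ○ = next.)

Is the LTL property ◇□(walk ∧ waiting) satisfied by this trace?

□(walk ∧ waiting) is false at every position 0..7, so it never becomes true and ◇□(walk ∧ waiting) fails.

No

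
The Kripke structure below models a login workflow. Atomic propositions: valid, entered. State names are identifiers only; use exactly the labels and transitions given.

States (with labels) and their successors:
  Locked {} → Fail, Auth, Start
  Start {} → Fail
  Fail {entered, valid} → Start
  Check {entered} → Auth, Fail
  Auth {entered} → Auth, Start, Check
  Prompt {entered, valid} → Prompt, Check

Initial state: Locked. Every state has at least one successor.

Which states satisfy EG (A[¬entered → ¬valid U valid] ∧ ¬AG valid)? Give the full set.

States satisfying A[¬entered → ¬valid U valid] ∧ ¬AG valid: {Start, Fail, Prompt}.
States satisfying EG (A[¬entered → ¬valid U valid] ∧ ¬AG valid): {Start, Fail, Prompt}.

{Start, Fail, Prompt}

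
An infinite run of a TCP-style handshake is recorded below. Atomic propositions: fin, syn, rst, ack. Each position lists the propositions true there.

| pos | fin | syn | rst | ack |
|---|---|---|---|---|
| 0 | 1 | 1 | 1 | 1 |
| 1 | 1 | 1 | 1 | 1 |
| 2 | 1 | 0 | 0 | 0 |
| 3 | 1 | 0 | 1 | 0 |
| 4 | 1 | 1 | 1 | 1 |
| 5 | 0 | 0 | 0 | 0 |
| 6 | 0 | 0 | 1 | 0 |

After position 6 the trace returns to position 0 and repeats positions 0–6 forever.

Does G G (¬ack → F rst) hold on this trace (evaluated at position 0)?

G (¬ack → F rst) holds at every position 0..6, and those are all positions ever visited, so G G (¬ack → F rst) holds.

Yes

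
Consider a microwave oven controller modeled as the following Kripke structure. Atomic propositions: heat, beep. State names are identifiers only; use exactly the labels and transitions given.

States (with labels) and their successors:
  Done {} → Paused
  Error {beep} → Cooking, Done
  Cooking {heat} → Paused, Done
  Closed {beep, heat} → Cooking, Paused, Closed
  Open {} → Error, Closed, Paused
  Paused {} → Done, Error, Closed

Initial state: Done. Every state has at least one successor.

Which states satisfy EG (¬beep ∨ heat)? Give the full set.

{Done, Cooking, Closed, Open, Paused}

States satisfying ¬beep ∨ heat: {Done, Cooking, Closed, Open, Paused}.
States satisfying EG (¬beep ∨ heat): {Done, Cooking, Closed, Open, Paused}.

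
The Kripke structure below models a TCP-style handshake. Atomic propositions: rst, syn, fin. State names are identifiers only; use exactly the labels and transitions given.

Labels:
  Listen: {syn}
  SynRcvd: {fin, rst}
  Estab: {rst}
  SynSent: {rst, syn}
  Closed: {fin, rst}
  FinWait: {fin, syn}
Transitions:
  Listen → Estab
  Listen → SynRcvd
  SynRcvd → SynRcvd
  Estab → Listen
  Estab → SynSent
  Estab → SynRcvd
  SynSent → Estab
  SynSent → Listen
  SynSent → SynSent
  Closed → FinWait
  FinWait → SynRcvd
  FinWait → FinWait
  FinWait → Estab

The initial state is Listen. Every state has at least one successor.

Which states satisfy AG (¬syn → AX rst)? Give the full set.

{SynRcvd}

States satisfying ¬syn → AX rst: {Listen, SynRcvd, SynSent, FinWait}.
States satisfying AG (¬syn → AX rst): {SynRcvd}.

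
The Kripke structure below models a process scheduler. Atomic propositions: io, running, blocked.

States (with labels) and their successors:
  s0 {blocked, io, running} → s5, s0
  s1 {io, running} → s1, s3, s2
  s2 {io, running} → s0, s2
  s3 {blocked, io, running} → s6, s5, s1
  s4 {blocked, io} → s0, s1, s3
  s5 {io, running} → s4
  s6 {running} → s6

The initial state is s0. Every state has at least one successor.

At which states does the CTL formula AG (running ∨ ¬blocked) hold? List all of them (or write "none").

{s6}

States satisfying running ∨ ¬blocked: {s0, s1, s2, s3, s5, s6}.
States satisfying AG (running ∨ ¬blocked): {s6}.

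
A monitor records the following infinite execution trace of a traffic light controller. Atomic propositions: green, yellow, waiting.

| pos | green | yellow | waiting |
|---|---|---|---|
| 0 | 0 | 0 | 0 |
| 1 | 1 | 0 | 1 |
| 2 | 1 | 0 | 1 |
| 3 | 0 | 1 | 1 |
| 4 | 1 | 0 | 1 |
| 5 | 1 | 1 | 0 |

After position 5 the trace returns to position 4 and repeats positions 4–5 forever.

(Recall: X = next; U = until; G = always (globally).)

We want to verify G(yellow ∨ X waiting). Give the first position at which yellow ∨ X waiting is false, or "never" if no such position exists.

Check yellow ∨ X waiting at each position in order: 0 ✓, 1 ✓, 2 ✓, 3 ✓.
At position 4 the labels are {green, waiting} and the next position 5 has {green, yellow}, so yellow ∨ X waiting is false there. This is the first violation.

4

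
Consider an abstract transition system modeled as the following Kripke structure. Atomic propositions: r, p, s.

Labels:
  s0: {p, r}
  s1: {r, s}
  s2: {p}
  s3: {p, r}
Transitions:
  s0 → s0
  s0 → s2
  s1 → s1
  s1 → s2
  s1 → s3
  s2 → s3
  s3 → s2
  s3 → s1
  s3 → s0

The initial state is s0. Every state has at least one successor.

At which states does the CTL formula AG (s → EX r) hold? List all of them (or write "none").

{s0, s1, s2, s3}

States satisfying s → EX r: {s0, s1, s2, s3}.
States satisfying AG (s → EX r): {s0, s1, s2, s3}.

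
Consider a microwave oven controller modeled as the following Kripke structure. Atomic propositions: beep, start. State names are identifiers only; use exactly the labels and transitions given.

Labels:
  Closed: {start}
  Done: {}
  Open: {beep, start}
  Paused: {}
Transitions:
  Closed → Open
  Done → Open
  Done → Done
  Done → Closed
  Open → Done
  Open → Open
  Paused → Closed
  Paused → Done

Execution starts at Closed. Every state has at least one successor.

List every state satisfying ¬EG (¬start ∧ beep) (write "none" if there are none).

States satisfying ¬start ∧ beep: ∅.
States satisfying EG (¬start ∧ beep): ∅.
States satisfying ¬EG (¬start ∧ beep): {Closed, Done, Open, Paused}.

{Closed, Done, Open, Paused}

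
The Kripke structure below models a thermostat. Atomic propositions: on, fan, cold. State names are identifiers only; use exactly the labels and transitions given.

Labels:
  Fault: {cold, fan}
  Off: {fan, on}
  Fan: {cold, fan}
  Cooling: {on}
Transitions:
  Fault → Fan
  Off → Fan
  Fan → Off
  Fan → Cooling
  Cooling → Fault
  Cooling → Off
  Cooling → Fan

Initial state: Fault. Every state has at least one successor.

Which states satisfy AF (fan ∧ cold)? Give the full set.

{Fault, Off, Fan, Cooling}

States satisfying fan ∧ cold: {Fault, Fan}.
States satisfying AF (fan ∧ cold): {Fault, Off, Fan, Cooling}.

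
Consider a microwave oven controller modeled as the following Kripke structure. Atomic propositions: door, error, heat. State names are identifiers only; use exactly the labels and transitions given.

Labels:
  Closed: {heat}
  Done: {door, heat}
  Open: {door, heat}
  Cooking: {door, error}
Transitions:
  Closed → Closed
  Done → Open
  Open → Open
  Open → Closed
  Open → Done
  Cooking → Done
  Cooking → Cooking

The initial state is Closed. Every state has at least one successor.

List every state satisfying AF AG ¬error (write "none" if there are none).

{Closed, Done, Open}

States satisfying AG ¬error: {Closed, Done, Open}.
States satisfying AF AG ¬error: {Closed, Done, Open}.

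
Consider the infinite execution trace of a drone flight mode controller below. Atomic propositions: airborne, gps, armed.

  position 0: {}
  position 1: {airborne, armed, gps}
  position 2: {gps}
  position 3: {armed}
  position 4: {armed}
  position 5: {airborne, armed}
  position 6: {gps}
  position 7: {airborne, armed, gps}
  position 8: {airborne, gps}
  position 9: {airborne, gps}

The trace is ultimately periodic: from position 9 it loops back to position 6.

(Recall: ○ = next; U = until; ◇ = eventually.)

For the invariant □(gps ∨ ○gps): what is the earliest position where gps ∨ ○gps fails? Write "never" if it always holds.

3

Check gps ∨ ○gps at each position in order: 0 ✓, 1 ✓, 2 ✓.
At position 3 the labels are {armed} and the next position 4 has {armed}, so gps ∨ ○gps is false there. This is the first violation.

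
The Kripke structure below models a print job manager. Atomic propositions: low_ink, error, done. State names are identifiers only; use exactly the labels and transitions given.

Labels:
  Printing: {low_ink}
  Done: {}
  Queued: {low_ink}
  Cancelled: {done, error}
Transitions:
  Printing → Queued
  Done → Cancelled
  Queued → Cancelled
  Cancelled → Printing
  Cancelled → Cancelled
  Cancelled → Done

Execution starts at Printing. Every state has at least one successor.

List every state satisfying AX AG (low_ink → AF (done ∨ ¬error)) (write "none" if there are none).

{Printing, Done, Queued, Cancelled}

States satisfying AG (low_ink → AF (done ∨ ¬error)): {Printing, Done, Queued, Cancelled}.
States satisfying AX AG (low_ink → AF (done ∨ ¬error)): {Printing, Done, Queued, Cancelled}.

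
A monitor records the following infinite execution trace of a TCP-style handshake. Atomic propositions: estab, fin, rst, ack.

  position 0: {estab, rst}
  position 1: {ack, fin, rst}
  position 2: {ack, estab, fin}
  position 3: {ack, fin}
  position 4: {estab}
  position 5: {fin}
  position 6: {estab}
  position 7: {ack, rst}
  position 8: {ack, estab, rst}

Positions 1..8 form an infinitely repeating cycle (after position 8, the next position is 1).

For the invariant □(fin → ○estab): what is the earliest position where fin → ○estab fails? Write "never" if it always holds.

2

Check fin → ○estab at each position in order: 0 ✓, 1 ✓.
At position 2 the labels are {ack, estab, fin} and the next position 3 has {ack, fin}, so fin → ○estab is false there. This is the first violation.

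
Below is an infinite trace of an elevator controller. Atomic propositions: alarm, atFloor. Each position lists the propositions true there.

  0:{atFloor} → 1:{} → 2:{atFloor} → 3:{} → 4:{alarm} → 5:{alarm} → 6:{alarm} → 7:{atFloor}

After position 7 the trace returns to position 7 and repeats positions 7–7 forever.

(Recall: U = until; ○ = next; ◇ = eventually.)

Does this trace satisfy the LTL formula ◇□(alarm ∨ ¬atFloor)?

Does not hold

□(alarm ∨ ¬atFloor) is false at every position 0..7, so it never becomes true and ◇□(alarm ∨ ¬atFloor) fails.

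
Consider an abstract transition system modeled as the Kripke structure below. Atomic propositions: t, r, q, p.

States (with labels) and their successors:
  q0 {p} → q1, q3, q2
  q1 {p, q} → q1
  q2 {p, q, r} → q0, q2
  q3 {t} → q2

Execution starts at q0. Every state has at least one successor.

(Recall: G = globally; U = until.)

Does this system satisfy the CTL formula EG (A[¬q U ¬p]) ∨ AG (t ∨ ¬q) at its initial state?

Violated

States satisfying A[¬q U ¬p]: {q3}.
States satisfying EG (A[¬q U ¬p]): ∅.
States satisfying t ∨ ¬q: {q0, q3}.
States satisfying AG (t ∨ ¬q): ∅.
States satisfying EG (A[¬q U ¬p]) ∨ AG (t ∨ ¬q): ∅.
q0 ∉ Sat(EG (A[¬q U ¬p]) ∨ AG (t ∨ ¬q)).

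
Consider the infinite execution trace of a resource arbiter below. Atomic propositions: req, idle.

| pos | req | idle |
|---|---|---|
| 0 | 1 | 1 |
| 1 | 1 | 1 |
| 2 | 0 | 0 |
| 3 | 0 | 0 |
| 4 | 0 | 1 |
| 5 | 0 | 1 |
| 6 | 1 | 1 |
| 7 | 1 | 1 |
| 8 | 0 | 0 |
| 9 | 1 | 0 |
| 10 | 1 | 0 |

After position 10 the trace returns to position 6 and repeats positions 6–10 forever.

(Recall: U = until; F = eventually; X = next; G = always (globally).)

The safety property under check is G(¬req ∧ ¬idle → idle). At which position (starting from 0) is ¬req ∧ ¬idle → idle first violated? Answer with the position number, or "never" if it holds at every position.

2

Check ¬req ∧ ¬idle → idle at each position in order: 0 ✓, 1 ✓.
At position 2 the labels are {}, so ¬req ∧ ¬idle → idle is false there. This is the first violation.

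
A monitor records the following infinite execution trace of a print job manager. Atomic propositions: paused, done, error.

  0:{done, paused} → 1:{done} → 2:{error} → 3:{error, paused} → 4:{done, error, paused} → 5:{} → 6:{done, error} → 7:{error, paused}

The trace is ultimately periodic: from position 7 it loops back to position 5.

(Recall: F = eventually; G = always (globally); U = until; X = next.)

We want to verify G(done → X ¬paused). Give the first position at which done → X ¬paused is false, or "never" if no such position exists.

Check done → X ¬paused at each position in order: 0 ✓, 1 ✓, 2 ✓, 3 ✓, 4 ✓, 5 ✓.
At position 6 the labels are {done, error} and the next position 7 has {error, paused}, so done → X ¬paused is false there. This is the first violation.

6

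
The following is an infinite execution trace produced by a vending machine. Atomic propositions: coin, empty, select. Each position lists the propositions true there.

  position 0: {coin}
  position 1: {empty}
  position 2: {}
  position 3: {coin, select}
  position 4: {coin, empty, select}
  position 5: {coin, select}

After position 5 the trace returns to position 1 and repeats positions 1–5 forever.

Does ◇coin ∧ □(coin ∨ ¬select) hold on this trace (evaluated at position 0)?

Yes

coin holds at position 0, which is reachable from 0, so ◇coin holds.
coin ∨ ¬select holds at every position 0..5, and those are all positions ever visited, so □(coin ∨ ¬select) holds.
At position 0: ◇coin is true; □(coin ∨ ¬select) is true; so ◇coin ∧ □(coin ∨ ¬select) is true.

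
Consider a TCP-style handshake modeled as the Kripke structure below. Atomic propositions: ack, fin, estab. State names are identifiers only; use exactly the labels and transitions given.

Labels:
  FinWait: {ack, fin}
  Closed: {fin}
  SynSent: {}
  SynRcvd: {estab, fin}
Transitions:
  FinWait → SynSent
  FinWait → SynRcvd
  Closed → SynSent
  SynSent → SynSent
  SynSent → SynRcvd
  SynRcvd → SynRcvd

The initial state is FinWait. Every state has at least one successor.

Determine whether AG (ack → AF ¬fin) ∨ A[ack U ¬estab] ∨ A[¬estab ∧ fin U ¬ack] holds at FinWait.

States satisfying ack → AF ¬fin: {Closed, SynSent, SynRcvd}.
States satisfying AG (ack → AF ¬fin): {Closed, SynSent, SynRcvd}.
States satisfying ack: {FinWait}.
States satisfying ¬estab: {FinWait, Closed, SynSent}.
States satisfying A[ack U ¬estab]: {FinWait, Closed, SynSent}.
States satisfying AG (ack → AF ¬fin) ∨ A[ack U ¬estab]: {FinWait, Closed, SynSent, SynRcvd}.
States satisfying ¬estab ∧ fin: {FinWait, Closed}.
States satisfying ¬ack: {Closed, SynSent, SynRcvd}.
States satisfying A[¬estab ∧ fin U ¬ack]: {FinWait, Closed, SynSent, SynRcvd}.
States satisfying AG (ack → AF ¬fin) ∨ A[ack U ¬estab] ∨ A[¬estab ∧ fin U ¬ack]: {FinWait, Closed, SynSent, SynRcvd}.
FinWait ∈ Sat(AG (ack → AF ¬fin) ∨ A[ack U ¬estab] ∨ A[¬estab ∧ fin U ¬ack]).

Satisfied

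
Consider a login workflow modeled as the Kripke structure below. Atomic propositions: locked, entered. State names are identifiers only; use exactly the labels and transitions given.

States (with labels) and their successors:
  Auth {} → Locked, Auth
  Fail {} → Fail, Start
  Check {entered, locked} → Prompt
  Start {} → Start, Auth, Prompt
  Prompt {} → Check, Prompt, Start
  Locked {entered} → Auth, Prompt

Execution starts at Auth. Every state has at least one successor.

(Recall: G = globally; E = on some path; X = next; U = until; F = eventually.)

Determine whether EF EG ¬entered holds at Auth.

States satisfying EG ¬entered: {Auth, Fail, Start, Prompt}.
States satisfying EF EG ¬entered: {Auth, Fail, Check, Start, Prompt, Locked}.
Some path from Auth reaches a state where EG ¬entered holds.
Auth ∈ Sat(EF EG ¬entered).

Yes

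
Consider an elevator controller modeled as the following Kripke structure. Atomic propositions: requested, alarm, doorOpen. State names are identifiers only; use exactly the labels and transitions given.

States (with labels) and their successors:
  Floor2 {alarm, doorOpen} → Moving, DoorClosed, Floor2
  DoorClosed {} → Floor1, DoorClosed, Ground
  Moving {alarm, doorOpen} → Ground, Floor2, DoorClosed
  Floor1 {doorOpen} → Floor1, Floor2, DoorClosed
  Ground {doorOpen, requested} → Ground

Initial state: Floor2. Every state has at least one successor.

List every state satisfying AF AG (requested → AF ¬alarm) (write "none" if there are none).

{Floor2, DoorClosed, Moving, Floor1, Ground}

States satisfying AG (requested → AF ¬alarm): {Floor2, DoorClosed, Moving, Floor1, Ground}.
States satisfying AF AG (requested → AF ¬alarm): {Floor2, DoorClosed, Moving, Floor1, Ground}.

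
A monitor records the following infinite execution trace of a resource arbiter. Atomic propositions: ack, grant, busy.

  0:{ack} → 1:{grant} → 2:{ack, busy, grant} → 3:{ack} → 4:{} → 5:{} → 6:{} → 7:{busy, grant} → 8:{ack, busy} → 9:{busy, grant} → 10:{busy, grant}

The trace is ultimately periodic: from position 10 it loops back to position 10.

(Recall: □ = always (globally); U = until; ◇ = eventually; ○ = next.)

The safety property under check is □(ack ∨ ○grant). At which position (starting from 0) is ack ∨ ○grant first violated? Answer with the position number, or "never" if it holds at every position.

Check ack ∨ ○grant at each position in order: 0 ✓, 1 ✓, 2 ✓, 3 ✓.
At position 4 the labels are {} and the next position 5 has {}, so ack ∨ ○grant is false there. This is the first violation.

4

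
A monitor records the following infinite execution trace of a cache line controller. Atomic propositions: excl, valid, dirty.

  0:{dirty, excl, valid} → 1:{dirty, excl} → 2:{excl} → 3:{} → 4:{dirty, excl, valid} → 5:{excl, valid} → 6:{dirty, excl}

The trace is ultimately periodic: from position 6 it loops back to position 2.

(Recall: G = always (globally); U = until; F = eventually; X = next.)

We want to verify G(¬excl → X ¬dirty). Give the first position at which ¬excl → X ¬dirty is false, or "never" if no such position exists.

3

Check ¬excl → X ¬dirty at each position in order: 0 ✓, 1 ✓, 2 ✓.
At position 3 the labels are {} and the next position 4 has {dirty, excl, valid}, so ¬excl → X ¬dirty is false there. This is the first violation.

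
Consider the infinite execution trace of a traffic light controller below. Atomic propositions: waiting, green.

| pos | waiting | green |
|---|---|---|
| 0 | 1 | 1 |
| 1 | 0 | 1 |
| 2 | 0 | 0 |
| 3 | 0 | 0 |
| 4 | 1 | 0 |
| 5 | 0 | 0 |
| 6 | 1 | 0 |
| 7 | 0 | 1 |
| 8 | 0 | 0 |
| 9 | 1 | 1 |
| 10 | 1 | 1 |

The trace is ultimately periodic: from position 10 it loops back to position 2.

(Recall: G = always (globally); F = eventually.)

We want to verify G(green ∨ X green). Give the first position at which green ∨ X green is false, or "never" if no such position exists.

Check green ∨ X green at each position in order: 0 ✓, 1 ✓.
At position 2 the labels are {} and the next position 3 has {}, so green ∨ X green is false there. This is the first violation.

2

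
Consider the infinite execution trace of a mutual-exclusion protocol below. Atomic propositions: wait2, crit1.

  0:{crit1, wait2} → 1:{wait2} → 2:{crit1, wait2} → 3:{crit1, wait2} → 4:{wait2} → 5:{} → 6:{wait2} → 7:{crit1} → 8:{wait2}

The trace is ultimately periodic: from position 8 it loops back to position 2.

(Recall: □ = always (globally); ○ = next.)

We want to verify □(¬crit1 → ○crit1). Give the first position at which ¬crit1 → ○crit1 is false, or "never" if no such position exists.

4

Check ¬crit1 → ○crit1 at each position in order: 0 ✓, 1 ✓, 2 ✓, 3 ✓.
At position 4 the labels are {wait2} and the next position 5 has {}, so ¬crit1 → ○crit1 is false there. This is the first violation.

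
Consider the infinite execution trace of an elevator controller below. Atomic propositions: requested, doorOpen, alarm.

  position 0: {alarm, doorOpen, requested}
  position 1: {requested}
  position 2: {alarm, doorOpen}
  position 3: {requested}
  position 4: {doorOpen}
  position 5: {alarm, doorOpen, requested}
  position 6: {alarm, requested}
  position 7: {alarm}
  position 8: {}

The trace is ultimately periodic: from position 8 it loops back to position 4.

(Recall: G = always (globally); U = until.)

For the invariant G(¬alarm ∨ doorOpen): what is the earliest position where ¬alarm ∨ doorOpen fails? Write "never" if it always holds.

6

Check ¬alarm ∨ doorOpen at each position in order: 0 ✓, 1 ✓, 2 ✓, 3 ✓, 4 ✓, 5 ✓.
At position 6 the labels are {alarm, requested}, so ¬alarm ∨ doorOpen is false there. This is the first violation.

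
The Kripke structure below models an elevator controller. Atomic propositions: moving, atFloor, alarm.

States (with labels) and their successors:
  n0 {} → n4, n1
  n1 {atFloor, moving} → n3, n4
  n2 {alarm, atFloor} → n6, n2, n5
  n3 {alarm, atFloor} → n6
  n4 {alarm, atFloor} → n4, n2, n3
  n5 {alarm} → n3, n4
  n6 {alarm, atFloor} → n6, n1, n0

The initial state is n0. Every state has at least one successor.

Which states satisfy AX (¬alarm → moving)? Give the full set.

States satisfying ¬alarm → moving: {n1, n2, n3, n4, n5, n6}.
States satisfying AX (¬alarm → moving): {n0, n1, n2, n3, n4, n5}.

{n0, n1, n2, n3, n4, n5}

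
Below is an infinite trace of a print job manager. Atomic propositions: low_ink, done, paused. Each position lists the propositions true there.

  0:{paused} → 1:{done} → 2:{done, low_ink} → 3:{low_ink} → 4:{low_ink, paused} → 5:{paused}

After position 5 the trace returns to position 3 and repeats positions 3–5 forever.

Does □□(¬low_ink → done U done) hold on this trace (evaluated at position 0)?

Does not hold

□(¬low_ink → done U done) must hold at every position from 0 onward. It fails at position 0, so □□(¬low_ink → done U done) is false.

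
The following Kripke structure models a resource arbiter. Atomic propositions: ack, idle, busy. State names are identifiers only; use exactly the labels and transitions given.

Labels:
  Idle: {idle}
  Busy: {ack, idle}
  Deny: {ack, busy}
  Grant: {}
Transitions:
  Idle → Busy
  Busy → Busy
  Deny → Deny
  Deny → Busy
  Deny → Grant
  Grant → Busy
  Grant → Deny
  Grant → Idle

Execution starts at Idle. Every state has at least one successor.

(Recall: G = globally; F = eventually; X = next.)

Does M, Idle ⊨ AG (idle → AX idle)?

Satisfied

States satisfying idle → AX idle: {Idle, Busy, Deny, Grant}.
States satisfying AG (idle → AX idle): {Idle, Busy, Deny, Grant}.
Every state reachable from Idle satisfies idle → AX idle.
Idle ∈ Sat(AG (idle → AX idle)).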